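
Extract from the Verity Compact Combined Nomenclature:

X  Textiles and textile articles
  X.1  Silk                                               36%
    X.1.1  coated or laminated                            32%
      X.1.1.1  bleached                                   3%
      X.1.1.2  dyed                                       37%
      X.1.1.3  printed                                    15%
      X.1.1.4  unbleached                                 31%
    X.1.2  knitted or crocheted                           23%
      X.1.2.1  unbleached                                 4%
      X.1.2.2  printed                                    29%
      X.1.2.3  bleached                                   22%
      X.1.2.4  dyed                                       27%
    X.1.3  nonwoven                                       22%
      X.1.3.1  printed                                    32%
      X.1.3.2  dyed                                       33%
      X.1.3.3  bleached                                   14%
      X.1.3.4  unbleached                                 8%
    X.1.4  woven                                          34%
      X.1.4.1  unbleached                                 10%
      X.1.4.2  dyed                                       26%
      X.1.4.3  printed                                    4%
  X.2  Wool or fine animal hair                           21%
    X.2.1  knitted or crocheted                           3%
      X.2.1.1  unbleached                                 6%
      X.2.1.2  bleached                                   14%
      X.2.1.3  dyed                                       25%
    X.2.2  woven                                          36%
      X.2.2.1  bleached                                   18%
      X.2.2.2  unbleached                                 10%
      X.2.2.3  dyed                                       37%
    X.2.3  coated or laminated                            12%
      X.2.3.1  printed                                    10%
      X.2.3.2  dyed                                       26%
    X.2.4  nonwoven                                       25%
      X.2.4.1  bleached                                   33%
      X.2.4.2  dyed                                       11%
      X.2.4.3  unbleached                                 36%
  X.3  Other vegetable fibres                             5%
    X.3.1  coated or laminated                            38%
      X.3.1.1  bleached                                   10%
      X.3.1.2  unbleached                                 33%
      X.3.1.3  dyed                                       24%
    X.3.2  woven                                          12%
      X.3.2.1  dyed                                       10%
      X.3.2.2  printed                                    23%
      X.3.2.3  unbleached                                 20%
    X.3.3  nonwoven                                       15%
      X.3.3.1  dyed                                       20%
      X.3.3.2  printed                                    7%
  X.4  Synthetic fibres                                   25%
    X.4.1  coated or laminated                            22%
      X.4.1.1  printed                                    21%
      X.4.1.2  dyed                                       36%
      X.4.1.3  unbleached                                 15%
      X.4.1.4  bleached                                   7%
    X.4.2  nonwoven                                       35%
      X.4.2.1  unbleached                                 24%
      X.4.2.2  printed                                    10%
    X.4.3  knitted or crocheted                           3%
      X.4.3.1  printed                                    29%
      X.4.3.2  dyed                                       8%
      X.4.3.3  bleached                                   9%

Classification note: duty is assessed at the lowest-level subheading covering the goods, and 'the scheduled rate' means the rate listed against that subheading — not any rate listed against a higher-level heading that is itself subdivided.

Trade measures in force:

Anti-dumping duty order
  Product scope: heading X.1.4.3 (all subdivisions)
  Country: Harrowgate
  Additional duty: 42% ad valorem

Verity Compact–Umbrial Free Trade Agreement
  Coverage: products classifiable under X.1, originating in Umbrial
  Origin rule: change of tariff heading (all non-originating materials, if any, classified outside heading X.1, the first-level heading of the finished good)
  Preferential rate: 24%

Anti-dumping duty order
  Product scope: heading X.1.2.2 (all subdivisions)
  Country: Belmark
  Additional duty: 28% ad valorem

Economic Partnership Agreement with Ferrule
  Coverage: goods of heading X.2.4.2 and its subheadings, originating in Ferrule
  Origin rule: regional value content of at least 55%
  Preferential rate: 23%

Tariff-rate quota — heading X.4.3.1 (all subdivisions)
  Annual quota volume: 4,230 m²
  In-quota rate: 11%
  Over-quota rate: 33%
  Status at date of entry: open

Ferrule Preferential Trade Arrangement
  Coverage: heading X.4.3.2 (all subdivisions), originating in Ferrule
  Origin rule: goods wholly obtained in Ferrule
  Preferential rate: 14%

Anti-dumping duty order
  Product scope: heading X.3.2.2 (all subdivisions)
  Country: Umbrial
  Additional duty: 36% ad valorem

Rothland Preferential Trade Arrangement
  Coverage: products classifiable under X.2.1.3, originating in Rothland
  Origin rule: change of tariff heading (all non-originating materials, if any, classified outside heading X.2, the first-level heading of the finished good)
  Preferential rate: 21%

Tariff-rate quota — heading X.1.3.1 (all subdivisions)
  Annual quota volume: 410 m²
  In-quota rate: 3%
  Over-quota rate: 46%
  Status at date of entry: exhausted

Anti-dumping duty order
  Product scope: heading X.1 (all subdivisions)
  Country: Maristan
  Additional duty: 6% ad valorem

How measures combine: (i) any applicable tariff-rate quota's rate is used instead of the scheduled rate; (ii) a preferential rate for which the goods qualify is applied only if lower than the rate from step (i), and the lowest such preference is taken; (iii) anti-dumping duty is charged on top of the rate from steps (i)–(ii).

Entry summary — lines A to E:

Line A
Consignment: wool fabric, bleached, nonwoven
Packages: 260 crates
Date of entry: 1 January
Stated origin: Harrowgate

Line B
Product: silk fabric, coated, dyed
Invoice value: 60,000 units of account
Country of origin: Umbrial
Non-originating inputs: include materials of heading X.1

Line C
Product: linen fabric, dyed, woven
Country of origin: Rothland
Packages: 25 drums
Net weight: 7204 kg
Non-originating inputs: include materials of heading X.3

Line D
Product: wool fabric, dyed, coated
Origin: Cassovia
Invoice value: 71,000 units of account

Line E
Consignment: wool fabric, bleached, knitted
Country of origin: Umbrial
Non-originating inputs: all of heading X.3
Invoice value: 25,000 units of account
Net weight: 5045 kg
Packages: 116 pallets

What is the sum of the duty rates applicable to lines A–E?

Line A: wool → X.2; nonwoven → X.2.4; bleached → X.2.4.1. Scheduled 33%. No special measure applies. → 33%.
Line B: silk → X.1; coated → X.1.1; dyed → X.1.1.2. Scheduled 37%. Umbrial agreement on X.1: CTH not met. → 37%.
Line C: linen → X.3; woven → X.3.2; dyed → X.3.2.1. Scheduled 10%. Rothland agreement on X.2.1.3: X.3.2.1 not covered. → 10%.
Line D: wool → X.2; coated → X.2.3; dyed → X.2.3.2. Scheduled 26%. No special measure applies. → 26%.
Line E: wool → X.2; knitted → X.2.1; bleached → X.2.1.2. Scheduled 14%. Umbrial agreement on X.1: X.2.1.2 not covered. → 14%.
Sum: 33% + 37% + 10% + 26% + 14% = 120%.

120%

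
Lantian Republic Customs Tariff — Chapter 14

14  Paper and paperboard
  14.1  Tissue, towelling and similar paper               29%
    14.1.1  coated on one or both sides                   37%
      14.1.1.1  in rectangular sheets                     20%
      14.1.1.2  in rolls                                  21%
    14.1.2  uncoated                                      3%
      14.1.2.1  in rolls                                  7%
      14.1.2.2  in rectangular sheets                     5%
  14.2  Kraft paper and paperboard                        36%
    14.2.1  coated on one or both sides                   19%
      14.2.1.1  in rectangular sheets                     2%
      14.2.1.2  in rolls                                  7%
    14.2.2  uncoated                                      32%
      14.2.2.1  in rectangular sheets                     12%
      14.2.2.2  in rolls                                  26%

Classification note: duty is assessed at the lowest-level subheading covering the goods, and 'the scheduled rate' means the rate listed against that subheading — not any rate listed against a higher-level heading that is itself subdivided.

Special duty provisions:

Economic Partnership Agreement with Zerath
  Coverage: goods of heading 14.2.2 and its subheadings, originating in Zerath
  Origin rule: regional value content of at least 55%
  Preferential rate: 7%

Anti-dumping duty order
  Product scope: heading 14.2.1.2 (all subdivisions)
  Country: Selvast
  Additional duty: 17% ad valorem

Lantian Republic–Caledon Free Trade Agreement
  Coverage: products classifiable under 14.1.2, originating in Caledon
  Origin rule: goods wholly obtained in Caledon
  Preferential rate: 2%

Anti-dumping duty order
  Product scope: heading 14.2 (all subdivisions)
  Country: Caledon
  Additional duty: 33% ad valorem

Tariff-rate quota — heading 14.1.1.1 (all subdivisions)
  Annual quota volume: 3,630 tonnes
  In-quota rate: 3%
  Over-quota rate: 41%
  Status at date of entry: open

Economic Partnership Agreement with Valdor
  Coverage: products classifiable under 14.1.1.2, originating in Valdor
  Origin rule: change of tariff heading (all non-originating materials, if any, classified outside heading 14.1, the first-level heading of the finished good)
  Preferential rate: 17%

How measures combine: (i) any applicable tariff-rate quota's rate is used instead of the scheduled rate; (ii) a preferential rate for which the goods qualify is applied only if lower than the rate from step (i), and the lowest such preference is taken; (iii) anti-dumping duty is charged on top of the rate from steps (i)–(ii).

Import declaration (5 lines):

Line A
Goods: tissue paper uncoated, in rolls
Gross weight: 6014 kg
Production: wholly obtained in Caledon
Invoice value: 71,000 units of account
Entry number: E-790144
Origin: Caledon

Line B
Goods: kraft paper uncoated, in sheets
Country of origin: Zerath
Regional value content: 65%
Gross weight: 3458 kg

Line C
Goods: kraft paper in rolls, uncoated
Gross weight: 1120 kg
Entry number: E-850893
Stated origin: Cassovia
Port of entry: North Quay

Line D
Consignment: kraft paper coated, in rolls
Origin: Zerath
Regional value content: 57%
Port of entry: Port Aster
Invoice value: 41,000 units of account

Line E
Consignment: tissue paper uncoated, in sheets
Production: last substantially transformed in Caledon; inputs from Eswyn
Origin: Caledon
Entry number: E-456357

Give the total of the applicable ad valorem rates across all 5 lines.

Line A: tissue paper → 14.1; uncoated → 14.1.2; in rolls → 14.1.2.1. Scheduled 7%. Caledon agreement on 14.1.2: wholly obtained → 2% available; preferential 2%. → 2%.
Line B: kraft paper → 14.2; uncoated → 14.2.2; in sheets → 14.2.2.1. Scheduled 12%. Zerath agreement on 14.2.2: RVC ≥ 55% → 7% available; preferential 7%. → 7%.
Line C: kraft paper → 14.2; uncoated → 14.2.2; in rolls → 14.2.2.2. Scheduled 26%. No special measure applies. → 26%.
Line D: kraft paper → 14.2; coated → 14.2.1; in rolls → 14.2.1.2. Scheduled 7%. Zerath agreement on 14.2.2: 14.2.1.2 not covered. → 7%.
Line E: tissue paper → 14.1; uncoated → 14.1.2; in sheets → 14.1.2.2. Scheduled 5%. Caledon agreement on 14.1.2: not wholly obtained. → 5%.
Sum: 2% + 7% + 26% + 7% + 5% = 47%.

47%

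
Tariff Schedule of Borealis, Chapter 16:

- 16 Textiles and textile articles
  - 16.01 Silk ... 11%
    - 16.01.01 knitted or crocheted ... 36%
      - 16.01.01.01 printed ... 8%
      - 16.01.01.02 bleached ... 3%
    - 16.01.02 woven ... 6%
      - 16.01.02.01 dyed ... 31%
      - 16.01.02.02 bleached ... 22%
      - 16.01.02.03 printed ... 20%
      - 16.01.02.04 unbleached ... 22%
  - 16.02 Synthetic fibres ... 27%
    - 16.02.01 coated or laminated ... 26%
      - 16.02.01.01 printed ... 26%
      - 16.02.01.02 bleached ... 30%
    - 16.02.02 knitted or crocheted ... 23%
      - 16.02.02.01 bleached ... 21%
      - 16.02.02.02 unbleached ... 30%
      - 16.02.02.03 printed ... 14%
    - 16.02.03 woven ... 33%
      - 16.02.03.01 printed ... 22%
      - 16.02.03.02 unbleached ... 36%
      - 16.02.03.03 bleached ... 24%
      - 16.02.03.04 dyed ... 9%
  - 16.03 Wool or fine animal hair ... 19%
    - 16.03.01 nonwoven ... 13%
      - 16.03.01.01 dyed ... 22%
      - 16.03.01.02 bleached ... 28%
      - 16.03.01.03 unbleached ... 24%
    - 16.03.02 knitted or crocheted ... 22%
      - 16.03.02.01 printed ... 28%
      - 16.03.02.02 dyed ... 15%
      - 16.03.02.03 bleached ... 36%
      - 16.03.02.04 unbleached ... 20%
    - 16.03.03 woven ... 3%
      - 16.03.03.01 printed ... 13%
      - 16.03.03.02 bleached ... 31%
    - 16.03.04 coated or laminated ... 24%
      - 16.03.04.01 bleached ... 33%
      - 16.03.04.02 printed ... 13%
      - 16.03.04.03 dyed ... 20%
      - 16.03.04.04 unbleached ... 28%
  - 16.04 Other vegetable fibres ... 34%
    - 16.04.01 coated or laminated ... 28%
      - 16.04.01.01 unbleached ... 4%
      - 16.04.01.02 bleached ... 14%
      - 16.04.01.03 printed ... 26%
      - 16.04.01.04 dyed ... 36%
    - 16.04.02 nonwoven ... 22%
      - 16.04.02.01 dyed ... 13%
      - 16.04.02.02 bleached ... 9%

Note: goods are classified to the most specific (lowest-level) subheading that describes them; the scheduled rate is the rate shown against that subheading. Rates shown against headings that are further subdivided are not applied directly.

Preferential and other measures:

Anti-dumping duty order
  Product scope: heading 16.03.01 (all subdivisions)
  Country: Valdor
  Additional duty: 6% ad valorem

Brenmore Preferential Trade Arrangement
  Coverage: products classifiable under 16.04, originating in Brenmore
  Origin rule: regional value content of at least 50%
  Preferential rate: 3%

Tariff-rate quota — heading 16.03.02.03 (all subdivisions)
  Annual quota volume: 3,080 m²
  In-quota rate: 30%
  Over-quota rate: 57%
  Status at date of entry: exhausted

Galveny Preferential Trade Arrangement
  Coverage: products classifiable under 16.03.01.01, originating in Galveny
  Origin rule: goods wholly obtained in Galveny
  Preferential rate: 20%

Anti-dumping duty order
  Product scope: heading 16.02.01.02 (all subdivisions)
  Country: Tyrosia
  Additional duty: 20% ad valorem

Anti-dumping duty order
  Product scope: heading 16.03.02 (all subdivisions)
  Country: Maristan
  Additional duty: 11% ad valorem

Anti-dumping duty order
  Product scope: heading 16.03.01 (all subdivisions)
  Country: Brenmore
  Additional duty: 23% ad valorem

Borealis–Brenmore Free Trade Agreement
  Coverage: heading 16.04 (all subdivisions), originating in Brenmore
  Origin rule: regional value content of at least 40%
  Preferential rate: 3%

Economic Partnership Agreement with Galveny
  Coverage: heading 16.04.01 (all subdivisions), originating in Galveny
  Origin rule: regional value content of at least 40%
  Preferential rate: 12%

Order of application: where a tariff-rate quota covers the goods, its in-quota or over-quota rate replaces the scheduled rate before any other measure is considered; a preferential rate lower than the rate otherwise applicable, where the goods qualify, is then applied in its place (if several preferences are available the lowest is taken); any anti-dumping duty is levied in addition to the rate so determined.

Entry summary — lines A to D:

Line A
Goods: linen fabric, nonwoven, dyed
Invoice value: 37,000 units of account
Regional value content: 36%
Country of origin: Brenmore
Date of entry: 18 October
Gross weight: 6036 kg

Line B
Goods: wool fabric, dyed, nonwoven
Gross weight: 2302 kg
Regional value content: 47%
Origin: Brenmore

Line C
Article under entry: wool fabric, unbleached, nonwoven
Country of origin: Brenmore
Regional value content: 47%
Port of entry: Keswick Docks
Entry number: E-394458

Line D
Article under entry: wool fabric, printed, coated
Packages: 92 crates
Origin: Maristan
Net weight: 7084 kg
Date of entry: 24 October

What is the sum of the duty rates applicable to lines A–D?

118%

Line A: linen → 16.04; nonwoven → 16.04.02; dyed → 16.04.02.01. Scheduled 13%. Brenmore agreement on 16.04: RVC < 50%; Brenmore agreement on 16.04: RVC < 40%. → 13%.
Line B: wool → 16.03; nonwoven → 16.03.01; dyed → 16.03.01.01. Scheduled 22%. Brenmore agreement on 16.04: 16.03.01.01 not covered; Brenmore agreement on 16.04: 16.03.01.01 not covered; anti-dumping (Brenmore, 16.03.01): +23%; total 22% + 23% = 45%. → 45%.
Line C: wool → 16.03; nonwoven → 16.03.01; unbleached → 16.03.01.03. Scheduled 24%. Brenmore agreement on 16.04: 16.03.01.03 not covered; Brenmore agreement on 16.04: 16.03.01.03 not covered; anti-dumping (Brenmore, 16.03.01): +23%; total 24% + 23% = 47%. → 47%.
Line D: wool → 16.03; coated → 16.03.04; printed → 16.03.04.02. Scheduled 13%. No special measure applies. → 13%.
Sum: 13% + 45% + 47% + 13% = 118%.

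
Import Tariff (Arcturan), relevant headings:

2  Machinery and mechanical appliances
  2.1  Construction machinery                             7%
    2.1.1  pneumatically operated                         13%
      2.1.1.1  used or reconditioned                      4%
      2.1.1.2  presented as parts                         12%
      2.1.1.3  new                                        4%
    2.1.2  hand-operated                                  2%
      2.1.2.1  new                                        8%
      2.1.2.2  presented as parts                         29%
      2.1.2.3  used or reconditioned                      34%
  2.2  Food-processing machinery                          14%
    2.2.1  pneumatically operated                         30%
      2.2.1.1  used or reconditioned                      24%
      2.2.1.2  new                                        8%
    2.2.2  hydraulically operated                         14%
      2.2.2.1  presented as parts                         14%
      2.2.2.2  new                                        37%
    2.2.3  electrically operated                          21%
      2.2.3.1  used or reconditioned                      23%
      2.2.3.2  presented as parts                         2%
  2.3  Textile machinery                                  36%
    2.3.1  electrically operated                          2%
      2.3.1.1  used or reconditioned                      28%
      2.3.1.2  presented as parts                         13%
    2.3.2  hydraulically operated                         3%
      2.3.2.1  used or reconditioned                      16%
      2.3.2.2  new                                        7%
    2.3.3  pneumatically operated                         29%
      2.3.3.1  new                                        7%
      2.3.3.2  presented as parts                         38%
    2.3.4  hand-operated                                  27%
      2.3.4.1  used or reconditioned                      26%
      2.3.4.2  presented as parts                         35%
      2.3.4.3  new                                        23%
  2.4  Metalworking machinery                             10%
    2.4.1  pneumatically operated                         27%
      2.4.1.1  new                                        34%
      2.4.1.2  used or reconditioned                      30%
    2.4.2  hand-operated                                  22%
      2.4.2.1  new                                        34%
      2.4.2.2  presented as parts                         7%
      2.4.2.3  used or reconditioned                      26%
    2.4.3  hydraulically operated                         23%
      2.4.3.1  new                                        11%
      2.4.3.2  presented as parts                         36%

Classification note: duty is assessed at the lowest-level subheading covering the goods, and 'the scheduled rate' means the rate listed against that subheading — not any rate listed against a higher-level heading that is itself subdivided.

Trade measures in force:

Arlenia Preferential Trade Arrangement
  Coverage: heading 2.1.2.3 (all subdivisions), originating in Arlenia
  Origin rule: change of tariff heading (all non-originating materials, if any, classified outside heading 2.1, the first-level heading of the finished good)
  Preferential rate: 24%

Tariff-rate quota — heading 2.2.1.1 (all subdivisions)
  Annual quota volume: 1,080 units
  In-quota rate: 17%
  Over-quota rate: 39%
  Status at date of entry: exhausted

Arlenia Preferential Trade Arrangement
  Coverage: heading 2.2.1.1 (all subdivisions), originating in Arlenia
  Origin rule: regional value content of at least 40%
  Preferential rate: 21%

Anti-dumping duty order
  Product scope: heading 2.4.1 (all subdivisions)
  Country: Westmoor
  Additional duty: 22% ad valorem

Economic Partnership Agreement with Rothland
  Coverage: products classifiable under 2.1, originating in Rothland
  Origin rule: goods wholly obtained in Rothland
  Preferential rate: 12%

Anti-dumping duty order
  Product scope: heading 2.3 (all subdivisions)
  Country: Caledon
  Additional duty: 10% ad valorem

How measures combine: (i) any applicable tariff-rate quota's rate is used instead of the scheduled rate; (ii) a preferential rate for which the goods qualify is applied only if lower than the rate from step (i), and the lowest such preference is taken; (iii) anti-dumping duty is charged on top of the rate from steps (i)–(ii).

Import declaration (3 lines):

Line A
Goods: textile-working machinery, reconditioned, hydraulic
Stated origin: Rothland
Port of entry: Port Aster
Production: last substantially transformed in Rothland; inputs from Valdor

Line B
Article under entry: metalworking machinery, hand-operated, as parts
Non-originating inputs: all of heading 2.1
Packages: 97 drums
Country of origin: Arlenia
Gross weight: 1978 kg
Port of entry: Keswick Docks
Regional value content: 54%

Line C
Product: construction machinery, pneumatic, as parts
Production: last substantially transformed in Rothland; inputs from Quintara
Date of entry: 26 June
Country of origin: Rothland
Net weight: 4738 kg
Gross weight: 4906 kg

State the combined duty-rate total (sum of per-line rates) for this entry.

35%

Line A: textile-working → 2.3; hydraulic → 2.3.2; reconditioned → 2.3.2.1. Scheduled 16%. Rothland agreement on 2.1: 2.3.2.1 not covered. → 16%.
Line B: metalworking → 2.4; hand-operated → 2.4.2; as parts → 2.4.2.2. Scheduled 7%. Arlenia agreement on 2.1.2.3: 2.4.2.2 not covered; Arlenia agreement on 2.2.1.1: 2.4.2.2 not covered. → 7%.
Line C: construction → 2.1; pneumatic → 2.1.1; as parts → 2.1.1.2. Scheduled 12%. Rothland agreement on 2.1: not wholly obtained. → 12%.
Sum: 16% + 7% + 12% = 35%.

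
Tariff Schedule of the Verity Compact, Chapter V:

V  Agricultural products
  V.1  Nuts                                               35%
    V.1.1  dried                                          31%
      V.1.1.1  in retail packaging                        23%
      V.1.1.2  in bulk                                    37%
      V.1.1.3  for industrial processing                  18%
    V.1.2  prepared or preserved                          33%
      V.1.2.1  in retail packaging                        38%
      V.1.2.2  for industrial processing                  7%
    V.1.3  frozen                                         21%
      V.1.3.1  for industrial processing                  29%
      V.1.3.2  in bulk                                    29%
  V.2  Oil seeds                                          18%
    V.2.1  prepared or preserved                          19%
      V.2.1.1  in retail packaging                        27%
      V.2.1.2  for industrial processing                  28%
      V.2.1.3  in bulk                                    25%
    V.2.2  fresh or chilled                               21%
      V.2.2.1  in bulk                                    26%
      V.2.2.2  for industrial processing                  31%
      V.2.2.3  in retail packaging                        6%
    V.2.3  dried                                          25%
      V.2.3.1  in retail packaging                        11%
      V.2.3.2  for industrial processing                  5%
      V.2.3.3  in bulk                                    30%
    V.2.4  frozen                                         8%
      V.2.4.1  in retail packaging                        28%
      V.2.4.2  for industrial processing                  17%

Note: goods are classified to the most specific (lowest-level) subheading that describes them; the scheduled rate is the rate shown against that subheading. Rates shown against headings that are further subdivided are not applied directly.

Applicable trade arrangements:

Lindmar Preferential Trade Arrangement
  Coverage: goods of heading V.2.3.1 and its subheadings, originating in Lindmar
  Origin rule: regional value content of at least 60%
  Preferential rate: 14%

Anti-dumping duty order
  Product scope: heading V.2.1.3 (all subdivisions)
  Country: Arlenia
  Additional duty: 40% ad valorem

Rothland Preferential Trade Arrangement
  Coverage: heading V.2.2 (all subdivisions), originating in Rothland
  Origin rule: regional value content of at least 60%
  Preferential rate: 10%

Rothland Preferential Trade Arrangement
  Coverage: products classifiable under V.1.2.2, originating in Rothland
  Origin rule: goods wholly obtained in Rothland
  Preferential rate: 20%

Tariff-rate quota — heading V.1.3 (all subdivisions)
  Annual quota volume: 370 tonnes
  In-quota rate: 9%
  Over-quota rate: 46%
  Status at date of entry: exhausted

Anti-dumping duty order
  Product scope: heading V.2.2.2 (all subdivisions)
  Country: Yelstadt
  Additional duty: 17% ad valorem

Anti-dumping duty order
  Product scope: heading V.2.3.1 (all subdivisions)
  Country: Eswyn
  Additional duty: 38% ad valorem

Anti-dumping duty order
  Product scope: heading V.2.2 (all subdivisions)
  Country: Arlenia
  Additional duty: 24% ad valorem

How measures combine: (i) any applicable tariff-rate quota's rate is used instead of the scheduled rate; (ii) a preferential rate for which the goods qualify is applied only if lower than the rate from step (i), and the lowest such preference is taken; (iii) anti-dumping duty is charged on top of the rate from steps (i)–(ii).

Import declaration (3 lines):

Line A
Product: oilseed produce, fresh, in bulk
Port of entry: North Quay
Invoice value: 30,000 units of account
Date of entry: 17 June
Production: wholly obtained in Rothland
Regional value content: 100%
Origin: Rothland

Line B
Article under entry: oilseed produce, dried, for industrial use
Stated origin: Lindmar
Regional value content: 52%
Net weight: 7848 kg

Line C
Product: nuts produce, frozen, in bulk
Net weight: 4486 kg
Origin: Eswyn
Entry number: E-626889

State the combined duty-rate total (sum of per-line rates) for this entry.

61%

Line A: oilseed → V.2; fresh → V.2.2; in bulk → V.2.2.1. Scheduled 26%. Rothland agreement on V.2.2: RVC ≥ 60% → 10% available; Rothland agreement on V.1.2.2: V.2.2.1 not covered; preferential 10%. → 10%.
Line B: oilseed → V.2; dried → V.2.3; for industrial use → V.2.3.2. Scheduled 5%. Lindmar agreement on V.2.3.1: V.2.3.2 not covered. → 5%.
Line C: nuts → V.1; frozen → V.1.3; in bulk → V.1.3.2. Scheduled 29%. quota on V.1.3 exhausted → over-quota 46%. → 46%.
Sum: 10% + 5% + 46% = 61%.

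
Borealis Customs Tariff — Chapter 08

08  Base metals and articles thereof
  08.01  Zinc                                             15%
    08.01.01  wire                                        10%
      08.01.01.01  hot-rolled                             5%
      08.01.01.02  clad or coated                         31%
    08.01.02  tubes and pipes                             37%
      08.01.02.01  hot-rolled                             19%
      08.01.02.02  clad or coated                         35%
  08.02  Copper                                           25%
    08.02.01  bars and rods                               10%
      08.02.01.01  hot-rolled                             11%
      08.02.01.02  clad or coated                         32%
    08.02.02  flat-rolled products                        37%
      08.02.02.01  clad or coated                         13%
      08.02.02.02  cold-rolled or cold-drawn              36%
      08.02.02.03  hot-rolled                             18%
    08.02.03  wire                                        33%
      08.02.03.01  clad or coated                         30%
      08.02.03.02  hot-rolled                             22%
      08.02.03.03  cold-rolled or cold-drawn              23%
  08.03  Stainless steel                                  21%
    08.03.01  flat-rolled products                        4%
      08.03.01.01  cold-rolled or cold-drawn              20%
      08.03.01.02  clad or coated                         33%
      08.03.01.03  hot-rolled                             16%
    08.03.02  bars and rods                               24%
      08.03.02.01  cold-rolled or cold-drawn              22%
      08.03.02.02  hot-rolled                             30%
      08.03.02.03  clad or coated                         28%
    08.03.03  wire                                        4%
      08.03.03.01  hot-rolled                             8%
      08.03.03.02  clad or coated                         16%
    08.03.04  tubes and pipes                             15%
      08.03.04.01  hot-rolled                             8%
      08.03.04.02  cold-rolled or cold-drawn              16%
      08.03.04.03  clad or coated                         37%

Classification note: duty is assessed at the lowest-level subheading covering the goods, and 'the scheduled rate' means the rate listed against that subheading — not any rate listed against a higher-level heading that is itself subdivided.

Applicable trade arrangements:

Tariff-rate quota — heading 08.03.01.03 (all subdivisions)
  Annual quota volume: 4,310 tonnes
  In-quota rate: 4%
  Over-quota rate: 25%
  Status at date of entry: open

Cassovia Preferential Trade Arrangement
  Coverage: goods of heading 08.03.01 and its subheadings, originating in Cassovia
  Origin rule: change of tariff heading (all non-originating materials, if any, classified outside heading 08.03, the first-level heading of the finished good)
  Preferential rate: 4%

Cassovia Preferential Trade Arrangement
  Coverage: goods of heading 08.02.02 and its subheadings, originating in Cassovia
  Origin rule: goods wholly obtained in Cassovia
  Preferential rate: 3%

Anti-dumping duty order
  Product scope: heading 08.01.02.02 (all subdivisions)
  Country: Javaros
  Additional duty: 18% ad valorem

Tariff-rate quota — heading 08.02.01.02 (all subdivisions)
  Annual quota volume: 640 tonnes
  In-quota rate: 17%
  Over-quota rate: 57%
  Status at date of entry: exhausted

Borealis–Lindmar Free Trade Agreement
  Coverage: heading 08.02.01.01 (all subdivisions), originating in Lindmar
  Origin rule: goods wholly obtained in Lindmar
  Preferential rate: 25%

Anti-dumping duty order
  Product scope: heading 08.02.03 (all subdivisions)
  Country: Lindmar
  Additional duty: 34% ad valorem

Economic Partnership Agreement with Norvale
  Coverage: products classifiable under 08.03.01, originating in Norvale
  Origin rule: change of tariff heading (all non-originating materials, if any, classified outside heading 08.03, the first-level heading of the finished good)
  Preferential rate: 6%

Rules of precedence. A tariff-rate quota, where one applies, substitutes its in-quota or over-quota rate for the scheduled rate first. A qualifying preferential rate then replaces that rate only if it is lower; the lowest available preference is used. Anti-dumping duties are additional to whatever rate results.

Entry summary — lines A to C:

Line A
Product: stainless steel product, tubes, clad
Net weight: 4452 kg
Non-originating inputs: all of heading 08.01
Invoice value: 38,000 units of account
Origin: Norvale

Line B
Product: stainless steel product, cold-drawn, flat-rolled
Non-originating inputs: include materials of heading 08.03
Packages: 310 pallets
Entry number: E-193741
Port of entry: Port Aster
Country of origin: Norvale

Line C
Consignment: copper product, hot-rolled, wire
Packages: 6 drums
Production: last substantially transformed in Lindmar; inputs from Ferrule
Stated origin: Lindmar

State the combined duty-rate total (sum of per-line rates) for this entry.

Line A: stainless steel → 08.03; tubes → 08.03.04; clad → 08.03.04.03. Scheduled 37%. Norvale agreement on 08.03.01: 08.03.04.03 not covered. → 37%.
Line B: stainless steel → 08.03; flat-rolled → 08.03.01; cold-drawn → 08.03.01.01. Scheduled 20%. Norvale agreement on 08.03.01: CTH not met. → 20%.
Line C: copper → 08.02; wire → 08.02.03; hot-rolled → 08.02.03.02. Scheduled 22%. Lindmar agreement on 08.02.01.01: 08.02.03.02 not covered; anti-dumping (Lindmar, 08.02.03): +34%; total 22% + 34% = 56%. → 56%.
Sum: 37% + 20% + 56% = 113%.

113%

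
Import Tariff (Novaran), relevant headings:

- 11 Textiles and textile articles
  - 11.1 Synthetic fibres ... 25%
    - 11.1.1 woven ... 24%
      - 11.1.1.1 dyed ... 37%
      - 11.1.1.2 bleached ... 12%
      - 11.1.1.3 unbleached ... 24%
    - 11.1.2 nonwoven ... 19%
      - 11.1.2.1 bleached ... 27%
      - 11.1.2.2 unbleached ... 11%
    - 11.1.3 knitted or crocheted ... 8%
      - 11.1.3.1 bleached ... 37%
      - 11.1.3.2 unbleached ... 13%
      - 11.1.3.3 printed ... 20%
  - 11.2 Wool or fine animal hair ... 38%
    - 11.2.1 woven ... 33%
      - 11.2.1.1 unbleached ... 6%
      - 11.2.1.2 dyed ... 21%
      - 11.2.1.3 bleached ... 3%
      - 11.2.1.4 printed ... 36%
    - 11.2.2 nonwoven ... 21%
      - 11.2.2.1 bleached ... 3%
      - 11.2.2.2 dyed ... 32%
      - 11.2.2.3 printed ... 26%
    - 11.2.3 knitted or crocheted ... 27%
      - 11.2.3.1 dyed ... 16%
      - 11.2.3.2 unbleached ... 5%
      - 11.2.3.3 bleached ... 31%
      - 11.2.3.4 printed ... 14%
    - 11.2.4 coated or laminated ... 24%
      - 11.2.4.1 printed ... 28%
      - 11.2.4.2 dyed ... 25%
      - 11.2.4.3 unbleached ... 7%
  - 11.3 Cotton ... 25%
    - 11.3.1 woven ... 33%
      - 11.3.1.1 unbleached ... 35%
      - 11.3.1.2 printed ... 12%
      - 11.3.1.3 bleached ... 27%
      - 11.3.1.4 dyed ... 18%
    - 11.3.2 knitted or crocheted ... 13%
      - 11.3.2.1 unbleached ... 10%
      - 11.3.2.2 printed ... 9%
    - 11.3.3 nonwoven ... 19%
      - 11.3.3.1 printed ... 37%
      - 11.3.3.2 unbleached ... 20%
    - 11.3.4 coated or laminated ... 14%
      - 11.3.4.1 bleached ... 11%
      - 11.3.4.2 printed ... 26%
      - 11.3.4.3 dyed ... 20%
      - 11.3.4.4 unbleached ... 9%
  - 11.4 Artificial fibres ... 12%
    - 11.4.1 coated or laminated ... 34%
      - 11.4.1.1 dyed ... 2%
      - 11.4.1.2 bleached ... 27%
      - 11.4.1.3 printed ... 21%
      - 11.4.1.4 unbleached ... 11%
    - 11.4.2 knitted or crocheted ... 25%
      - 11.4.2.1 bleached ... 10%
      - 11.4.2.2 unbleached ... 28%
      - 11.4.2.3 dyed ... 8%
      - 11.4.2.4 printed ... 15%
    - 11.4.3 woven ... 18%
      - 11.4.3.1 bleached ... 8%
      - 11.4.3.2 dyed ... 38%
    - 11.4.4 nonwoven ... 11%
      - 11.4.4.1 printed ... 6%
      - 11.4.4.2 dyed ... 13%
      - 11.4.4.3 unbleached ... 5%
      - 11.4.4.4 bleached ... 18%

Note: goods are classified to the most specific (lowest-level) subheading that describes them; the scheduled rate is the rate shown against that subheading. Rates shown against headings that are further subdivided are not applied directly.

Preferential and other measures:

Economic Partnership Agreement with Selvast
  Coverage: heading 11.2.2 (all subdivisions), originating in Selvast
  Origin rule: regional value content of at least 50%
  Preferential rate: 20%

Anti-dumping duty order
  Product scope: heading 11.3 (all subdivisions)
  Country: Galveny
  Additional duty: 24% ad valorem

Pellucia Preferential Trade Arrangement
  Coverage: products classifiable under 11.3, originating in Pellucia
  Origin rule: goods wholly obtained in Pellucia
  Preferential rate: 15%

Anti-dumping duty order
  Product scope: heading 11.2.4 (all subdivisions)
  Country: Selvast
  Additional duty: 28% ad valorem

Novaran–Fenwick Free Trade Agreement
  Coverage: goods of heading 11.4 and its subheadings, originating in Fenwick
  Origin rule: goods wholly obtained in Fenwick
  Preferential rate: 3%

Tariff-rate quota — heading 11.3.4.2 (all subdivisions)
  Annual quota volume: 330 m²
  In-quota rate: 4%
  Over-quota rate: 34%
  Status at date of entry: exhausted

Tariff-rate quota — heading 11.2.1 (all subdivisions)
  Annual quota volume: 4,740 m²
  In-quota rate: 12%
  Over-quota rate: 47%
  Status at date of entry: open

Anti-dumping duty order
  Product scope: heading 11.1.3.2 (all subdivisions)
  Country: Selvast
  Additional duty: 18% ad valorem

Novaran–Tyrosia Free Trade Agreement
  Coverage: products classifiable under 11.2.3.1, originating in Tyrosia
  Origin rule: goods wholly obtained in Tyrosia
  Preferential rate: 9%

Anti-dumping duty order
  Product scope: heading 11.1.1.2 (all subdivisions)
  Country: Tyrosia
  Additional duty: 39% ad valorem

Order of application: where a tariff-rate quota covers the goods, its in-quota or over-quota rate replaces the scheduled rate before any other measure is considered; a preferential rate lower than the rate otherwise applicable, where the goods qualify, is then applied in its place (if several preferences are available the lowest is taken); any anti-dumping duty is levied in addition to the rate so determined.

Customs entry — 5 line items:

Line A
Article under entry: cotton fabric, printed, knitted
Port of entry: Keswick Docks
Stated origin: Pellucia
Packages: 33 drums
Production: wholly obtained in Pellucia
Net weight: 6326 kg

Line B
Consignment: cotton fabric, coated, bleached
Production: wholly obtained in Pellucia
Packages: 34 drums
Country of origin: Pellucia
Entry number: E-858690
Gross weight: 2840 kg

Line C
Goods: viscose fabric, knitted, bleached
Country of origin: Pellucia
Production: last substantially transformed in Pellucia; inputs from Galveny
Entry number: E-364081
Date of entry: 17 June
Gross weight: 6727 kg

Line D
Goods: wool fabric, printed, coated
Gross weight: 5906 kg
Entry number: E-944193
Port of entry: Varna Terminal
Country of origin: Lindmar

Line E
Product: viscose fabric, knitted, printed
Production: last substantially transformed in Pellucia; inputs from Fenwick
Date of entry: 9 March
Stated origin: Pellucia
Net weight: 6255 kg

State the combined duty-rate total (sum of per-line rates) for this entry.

Line A: cotton → 11.3; knitted → 11.3.2; printed → 11.3.2.2. Scheduled 9%. Pellucia agreement on 11.3: wholly obtained → 15% available; preference 15% not lower than 9% → no reduction. → 9%.
Line B: cotton → 11.3; coated → 11.3.4; bleached → 11.3.4.1. Scheduled 11%. Pellucia agreement on 11.3: wholly obtained → 15% available; preference 15% not lower than 11% → no reduction. → 11%.
Line C: viscose → 11.4; knitted → 11.4.2; bleached → 11.4.2.1. Scheduled 10%. Pellucia agreement on 11.3: 11.4.2.1 not covered. → 10%.
Line D: wool → 11.2; coated → 11.2.4; printed → 11.2.4.1. Scheduled 28%. No special measure applies. → 28%.
Line E: viscose → 11.4; knitted → 11.4.2; printed → 11.4.2.4. Scheduled 15%. Pellucia agreement on 11.3: 11.4.2.4 not covered. → 15%.
Sum: 9% + 11% + 10% + 28% + 15% = 73%.

73%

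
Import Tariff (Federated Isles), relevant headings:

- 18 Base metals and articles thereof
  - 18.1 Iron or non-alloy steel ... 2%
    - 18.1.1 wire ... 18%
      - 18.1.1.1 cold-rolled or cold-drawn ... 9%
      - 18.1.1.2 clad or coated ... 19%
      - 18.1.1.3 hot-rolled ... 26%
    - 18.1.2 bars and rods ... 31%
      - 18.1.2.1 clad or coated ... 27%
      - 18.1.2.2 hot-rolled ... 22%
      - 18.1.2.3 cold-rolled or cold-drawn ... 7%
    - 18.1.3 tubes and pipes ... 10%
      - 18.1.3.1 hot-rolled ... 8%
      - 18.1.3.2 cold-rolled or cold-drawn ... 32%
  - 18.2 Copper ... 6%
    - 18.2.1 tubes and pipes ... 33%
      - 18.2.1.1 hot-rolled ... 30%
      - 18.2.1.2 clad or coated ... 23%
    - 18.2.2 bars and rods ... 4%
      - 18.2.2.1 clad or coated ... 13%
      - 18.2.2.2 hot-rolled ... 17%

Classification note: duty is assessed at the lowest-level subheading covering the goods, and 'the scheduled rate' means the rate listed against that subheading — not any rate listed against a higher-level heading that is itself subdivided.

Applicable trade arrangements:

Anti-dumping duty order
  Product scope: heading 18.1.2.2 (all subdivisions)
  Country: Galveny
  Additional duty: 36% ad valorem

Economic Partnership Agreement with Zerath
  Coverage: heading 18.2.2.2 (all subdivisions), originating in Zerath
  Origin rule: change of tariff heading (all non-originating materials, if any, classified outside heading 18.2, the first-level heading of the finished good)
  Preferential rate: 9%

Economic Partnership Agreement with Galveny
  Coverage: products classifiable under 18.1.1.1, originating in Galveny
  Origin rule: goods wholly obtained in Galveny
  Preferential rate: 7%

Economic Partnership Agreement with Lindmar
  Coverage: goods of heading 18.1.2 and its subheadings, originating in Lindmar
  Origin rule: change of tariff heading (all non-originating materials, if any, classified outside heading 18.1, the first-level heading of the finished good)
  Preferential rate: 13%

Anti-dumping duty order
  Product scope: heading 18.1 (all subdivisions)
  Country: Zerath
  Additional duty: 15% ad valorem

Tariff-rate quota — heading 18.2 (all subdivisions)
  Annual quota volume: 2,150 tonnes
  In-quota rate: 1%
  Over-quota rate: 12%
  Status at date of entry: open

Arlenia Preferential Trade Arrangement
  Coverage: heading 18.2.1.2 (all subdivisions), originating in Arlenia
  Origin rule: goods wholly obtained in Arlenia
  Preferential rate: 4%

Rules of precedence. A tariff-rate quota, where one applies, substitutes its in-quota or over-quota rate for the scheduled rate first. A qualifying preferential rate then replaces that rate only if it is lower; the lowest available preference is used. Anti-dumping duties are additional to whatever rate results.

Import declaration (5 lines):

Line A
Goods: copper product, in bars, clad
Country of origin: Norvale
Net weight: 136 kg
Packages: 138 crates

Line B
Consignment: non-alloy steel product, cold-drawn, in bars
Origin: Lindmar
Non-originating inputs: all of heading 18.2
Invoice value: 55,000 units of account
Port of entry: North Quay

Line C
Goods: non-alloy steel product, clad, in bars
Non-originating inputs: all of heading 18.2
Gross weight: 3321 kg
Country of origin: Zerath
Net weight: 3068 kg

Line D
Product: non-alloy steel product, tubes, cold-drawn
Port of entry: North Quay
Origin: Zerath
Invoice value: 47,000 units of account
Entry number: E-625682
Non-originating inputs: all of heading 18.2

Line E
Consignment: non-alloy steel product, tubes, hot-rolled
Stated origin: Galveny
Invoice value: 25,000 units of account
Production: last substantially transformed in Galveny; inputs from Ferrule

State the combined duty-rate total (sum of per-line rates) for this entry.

Line A: copper → 18.2; in bars → 18.2.2; clad → 18.2.2.1. Scheduled 13%. quota on 18.2 open → in-quota 1%. → 1%.
Line B: non-alloy steel → 18.1; in bars → 18.1.2; cold-drawn → 18.1.2.3. Scheduled 7%. Lindmar agreement on 18.1.2: CTH met → 13% available; preference 13% not lower than 7% → no reduction. → 7%.
Line C: non-alloy steel → 18.1; in bars → 18.1.2; clad → 18.1.2.1. Scheduled 27%. Zerath agreement on 18.2.2.2: 18.1.2.1 not covered; anti-dumping (Zerath, 18.1): +15%; total 27% + 15% = 42%. → 42%.
Line D: non-alloy steel → 18.1; tubes → 18.1.3; cold-drawn → 18.1.3.2. Scheduled 32%. Zerath agreement on 18.2.2.2: 18.1.3.2 not covered; anti-dumping (Zerath, 18.1): +15%; total 32% + 15% = 47%. → 47%.
Line E: non-alloy steel → 18.1; tubes → 18.1.3; hot-rolled → 18.1.3.1. Scheduled 8%. Galveny agreement on 18.1.1.1: 18.1.3.1 not covered. → 8%.
Sum: 1% + 7% + 42% + 47% + 8% = 105%.

105%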